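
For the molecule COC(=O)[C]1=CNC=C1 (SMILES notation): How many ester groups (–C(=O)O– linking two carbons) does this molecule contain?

The ester motif appears at heavy-atom position 3 in the SMILES.
Ester count: 1.

1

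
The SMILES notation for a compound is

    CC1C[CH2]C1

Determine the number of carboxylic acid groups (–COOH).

0

Scan the SMILES for the carboxylic acid motif — none present.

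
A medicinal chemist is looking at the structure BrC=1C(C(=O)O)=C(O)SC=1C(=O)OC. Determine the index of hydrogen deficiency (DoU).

Molecular formula: C7H5BrO5S.
DoU = (2C + 2 + N − H − X) / 2, where X is the halogen count and O/S are ignored.
    = (2·7 + 2 + 0 − 5 − 1) / 2 = 10 / 2 = 5.

5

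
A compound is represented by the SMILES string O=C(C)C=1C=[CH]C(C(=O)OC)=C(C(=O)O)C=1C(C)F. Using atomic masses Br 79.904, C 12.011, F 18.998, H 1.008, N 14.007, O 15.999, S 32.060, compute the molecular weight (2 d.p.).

First, the molecular formula is C13H13FO5 (counting implicit H from valence).
  C: 13 × 12.011 = 156.143
  F: 1 × 18.998 = 18.998
  H: 13 × 1.008 = 13.104
  O: 5 × 15.999 = 79.995
Sum: 13×12.011 + 1×18.998 + 13×1.008 + 5×15.999 = 268.240 → 268.24 g/mol.

268.24 g/mol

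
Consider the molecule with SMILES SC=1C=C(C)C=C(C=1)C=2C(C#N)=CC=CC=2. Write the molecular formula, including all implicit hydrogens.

Walk through each heavy atom and fill implicit hydrogens from standard valence (C 4, N 3, O 2, S 2, halogen 1):
  atom 1: S, bond orders sum to 1 (valence 2) → 1 H
  atom 2: C, bond orders sum to 4 (valence 4) → 0 H
  atom 3: C, bond orders sum to 3 (valence 4) → 1 H
  atom 4: C, bond orders sum to 4 (valence 4) → 0 H
  atom 5: C, bond orders sum to 1 (valence 4) → 3 H
  atom 6: C, bond orders sum to 3 (valence 4) → 1 H
  atom 7: C, bond orders sum to 4 (valence 4) → 0 H
  atom 8: C, bond orders sum to 3 (valence 4) → 1 H
  atom 9: C, bond orders sum to 4 (valence 4) → 0 H
  atom 10: C, bond orders sum to 4 (valence 4) → 0 H
  atom 11: C, bond orders sum to 4 (valence 4) → 0 H
  atom 12: N, bond orders sum to 3 (valence 3) → 0 H
  atom 13: C, bond orders sum to 3 (valence 4) → 1 H
  atom 14: C, bond orders sum to 3 (valence 4) → 1 H
  atom 15: C, bond orders sum to 3 (valence 4) → 1 H
  atom 16: C, bond orders sum to 3 (valence 4) → 1 H
Totals → C:14, H:11, N:1, S:1.

C14H11NS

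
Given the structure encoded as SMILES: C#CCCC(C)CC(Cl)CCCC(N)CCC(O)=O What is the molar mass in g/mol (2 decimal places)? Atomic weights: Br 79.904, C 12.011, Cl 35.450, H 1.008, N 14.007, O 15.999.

First, the molecular formula is C15H26ClNO2 (counting implicit H from valence).
  C: 15 × 12.011 = 180.165
  Cl: 1 × 35.450 = 35.450
  H: 26 × 1.008 = 26.208
  N: 1 × 14.007 = 14.007
  O: 2 × 15.999 = 31.998
Sum: 15×12.011 + 1×35.450 + 26×1.008 + 1×14.007 + 2×15.999 = 287.828 → 287.83 g/mol.

287.83 g/mol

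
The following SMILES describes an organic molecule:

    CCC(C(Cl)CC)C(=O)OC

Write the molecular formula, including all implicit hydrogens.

Walk through each heavy atom and fill implicit hydrogens from standard valence (C 4, N 3, O 2, S 2, halogen 1):
  atom 1: C, bond orders sum to 1 (valence 4) → 3 H
  atom 2: C, bond orders sum to 2 (valence 4) → 2 H
  atom 3: C, bond orders sum to 3 (valence 4) → 1 H
  atom 4: C, bond orders sum to 3 (valence 4) → 1 H
  atom 5: Cl (halogen, monovalent) → 0 H
  atom 6: C, bond orders sum to 2 (valence 4) → 2 H
  atom 7: C, bond orders sum to 1 (valence 4) → 3 H
  atom 8: C, bond orders sum to 4 (valence 4) → 0 H
  atom 9: O, bond orders sum to 2 (valence 2) → 0 H
  atom 10: O, bond orders sum to 2 (valence 2) → 0 H
  atom 11: C, bond orders sum to 1 (valence 4) → 3 H
Totals → C:8, H:15, Cl:1, O:2.
In Hill order: C8H15ClO2.

C8H15ClO2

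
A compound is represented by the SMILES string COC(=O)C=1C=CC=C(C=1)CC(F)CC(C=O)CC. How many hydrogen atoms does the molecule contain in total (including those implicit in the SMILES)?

19

Walk through each heavy atom and fill implicit hydrogens from standard valence (C 4, N 3, O 2, S 2, halogen 1):
  atom 1: C, bond orders sum to 1 (valence 4) → 3 H
  atom 2: O, bond orders sum to 2 (valence 2) → 0 H
  atom 3: C, bond orders sum to 4 (valence 4) → 0 H
  atom 4: O, bond orders sum to 2 (valence 2) → 0 H
  atom 5: C, bond orders sum to 4 (valence 4) → 0 H
  atom 6: C, bond orders sum to 3 (valence 4) → 1 H
  atom 7: C, bond orders sum to 3 (valence 4) → 1 H
  atom 8: C, bond orders sum to 3 (valence 4) → 1 H
  atom 9: C, bond orders sum to 4 (valence 4) → 0 H
  atom 10: C, bond orders sum to 3 (valence 4) → 1 H
  atom 11: C, bond orders sum to 2 (valence 4) → 2 H
  atom 12: C, bond orders sum to 3 (valence 4) → 1 H
  atom 13: F (halogen, monovalent) → 0 H
  atom 14: C, bond orders sum to 2 (valence 4) → 2 H
  atom 15: C, bond orders sum to 3 (valence 4) → 1 H
  atom 16: C, bond orders sum to 3 (valence 4) → 1 H
  atom 17: O, bond orders sum to 2 (valence 2) → 0 H
  atom 18: C, bond orders sum to 2 (valence 4) → 2 H
  atom 19: C, bond orders sum to 1 (valence 4) → 3 H
Total hydrogens: 19.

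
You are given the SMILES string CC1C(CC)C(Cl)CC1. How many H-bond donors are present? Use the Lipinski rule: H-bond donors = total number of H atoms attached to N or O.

Donors: find every N or O and count the H atoms it carries.
  (no N or O atoms present)
Lipinski HBD = 0.

0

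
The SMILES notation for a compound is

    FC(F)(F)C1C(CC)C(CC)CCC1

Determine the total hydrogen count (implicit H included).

Walk through each heavy atom and fill implicit hydrogens from standard valence (C 4, N 3, O 2, S 2, halogen 1):
  atom 1: F (halogen, monovalent) → 0 H
  atom 2: C, bond orders sum to 4 (valence 4) → 0 H
  atom 3: F (halogen, monovalent) → 0 H
  atom 4: F (halogen, monovalent) → 0 H
  atom 5: C, bond orders sum to 3 (valence 4) → 1 H
  atom 6: C, bond orders sum to 3 (valence 4) → 1 H
  atom 7: C, bond orders sum to 2 (valence 4) → 2 H
  atom 8: C, bond orders sum to 1 (valence 4) → 3 H
  atom 9: C, bond orders sum to 3 (valence 4) → 1 H
  atom 10: C, bond orders sum to 2 (valence 4) → 2 H
  atom 11: C, bond orders sum to 1 (valence 4) → 3 H
  atom 12: C, bond orders sum to 2 (valence 4) → 2 H
  atom 13: C, bond orders sum to 2 (valence 4) → 2 H
  atom 14: C, bond orders sum to 2 (valence 4) → 2 H
Total hydrogens: 19.

19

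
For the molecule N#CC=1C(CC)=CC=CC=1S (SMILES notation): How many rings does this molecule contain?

In SMILES, each pair of matching ring-closure digits denotes one ring-closing bond; the number of such bonds equals the number of independent rings.
Ring-closure bonds here: 1.

1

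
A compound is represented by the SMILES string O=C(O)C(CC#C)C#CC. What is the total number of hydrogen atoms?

8

Walk through each heavy atom and fill implicit hydrogens from standard valence (C 4, N 3, O 2, S 2, halogen 1):
  atom 1: O, bond orders sum to 2 (valence 2) → 0 H
  atom 2: C, bond orders sum to 4 (valence 4) → 0 H
  atom 3: O, bond orders sum to 1 (valence 2) → 1 H
  atom 4: C, bond orders sum to 3 (valence 4) → 1 H
  atom 5: C, bond orders sum to 2 (valence 4) → 2 H
  atom 6: C, bond orders sum to 4 (valence 4) → 0 H
  atom 7: C, bond orders sum to 3 (valence 4) → 1 H
  atom 8: C, bond orders sum to 4 (valence 4) → 0 H
  atom 9: C, bond orders sum to 4 (valence 4) → 0 H
  atom 10: C, bond orders sum to 1 (valence 4) → 3 H
Total hydrogens: 8.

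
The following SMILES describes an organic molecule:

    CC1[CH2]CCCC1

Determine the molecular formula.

C7H14

Walk through each heavy atom and fill implicit hydrogens from standard valence (C 4, N 3, O 2, S 2, halogen 1):
  atom 1: C, bond orders sum to 1 (valence 4) → 3 H
  atom 2: C, bond orders sum to 3 (valence 4) → 1 H
  atom 3: C with explicit H count 2
  atom 4: C, bond orders sum to 2 (valence 4) → 2 H
  atom 5: C, bond orders sum to 2 (valence 4) → 2 H
  atom 6: C, bond orders sum to 2 (valence 4) → 2 H
  atom 7: C, bond orders sum to 2 (valence 4) → 2 H
Totals → C:7, H:14.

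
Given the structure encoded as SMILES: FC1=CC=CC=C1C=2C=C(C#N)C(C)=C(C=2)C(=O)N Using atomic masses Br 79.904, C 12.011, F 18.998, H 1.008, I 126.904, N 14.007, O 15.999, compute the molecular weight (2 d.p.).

254.26 g/mol

First, the molecular formula is C15H11FN2O (counting implicit H from valence).
  C: 15 × 12.011 = 180.165
  F: 1 × 18.998 = 18.998
  H: 11 × 1.008 = 11.088
  N: 2 × 14.007 = 28.014
  O: 1 × 15.999 = 15.999
Sum: 15×12.011 + 1×18.998 + 11×1.008 + 2×14.007 + 1×15.999 = 254.264 → 254.26 g/mol.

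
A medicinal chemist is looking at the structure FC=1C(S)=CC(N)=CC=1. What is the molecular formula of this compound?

C6H6FNS

Walk through each heavy atom and fill implicit hydrogens from standard valence (C 4, N 3, O 2, S 2, halogen 1):
  atom 1: F (halogen, monovalent) → 0 H
  atom 2: C, bond orders sum to 4 (valence 4) → 0 H
  atom 3: C, bond orders sum to 4 (valence 4) → 0 H
  atom 4: S, bond orders sum to 1 (valence 2) → 1 H
  atom 5: C, bond orders sum to 3 (valence 4) → 1 H
  atom 6: C, bond orders sum to 4 (valence 4) → 0 H
  atom 7: N, bond orders sum to 1 (valence 3) → 2 H
  atom 8: C, bond orders sum to 3 (valence 4) → 1 H
  atom 9: C, bond orders sum to 3 (valence 4) → 1 H
Totals → C:6, H:6, F:1, N:1, S:1.
In Hill order: C6H6FNS.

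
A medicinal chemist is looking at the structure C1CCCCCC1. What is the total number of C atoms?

7

Count every carbon token in the SMILES (each C, including those in ring-closure positions and inside branches).
Carbon count: 7.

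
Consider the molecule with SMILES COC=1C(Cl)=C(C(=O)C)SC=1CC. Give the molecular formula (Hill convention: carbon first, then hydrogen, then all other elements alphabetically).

Walk through each heavy atom and fill implicit hydrogens from standard valence (C 4, N 3, O 2, S 2, halogen 1):
  atom 1: C, bond orders sum to 1 (valence 4) → 3 H
  atom 2: O, bond orders sum to 2 (valence 2) → 0 H
  atom 3: C, bond orders sum to 4 (valence 4) → 0 H
  atom 4: C, bond orders sum to 4 (valence 4) → 0 H
  atom 5: Cl (halogen, monovalent) → 0 H
  atom 6: C, bond orders sum to 4 (valence 4) → 0 H
  atom 7: C, bond orders sum to 4 (valence 4) → 0 H
  atom 8: O, bond orders sum to 2 (valence 2) → 0 H
  atom 9: C, bond orders sum to 1 (valence 4) → 3 H
  atom 10: S, bond orders sum to 2 (valence 2) → 0 H
  atom 11: C, bond orders sum to 4 (valence 4) → 0 H
  atom 12: C, bond orders sum to 2 (valence 4) → 2 H
  atom 13: C, bond orders sum to 1 (valence 4) → 3 H
Totals → C:9, H:11, Cl:1, O:2, S:1.

C9H11ClO2S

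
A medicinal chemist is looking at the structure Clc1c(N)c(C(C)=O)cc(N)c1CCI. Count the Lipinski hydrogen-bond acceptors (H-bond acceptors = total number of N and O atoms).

N atoms: 2; O atoms: 1.
Lipinski HBA = 2 + 1 = 3.

3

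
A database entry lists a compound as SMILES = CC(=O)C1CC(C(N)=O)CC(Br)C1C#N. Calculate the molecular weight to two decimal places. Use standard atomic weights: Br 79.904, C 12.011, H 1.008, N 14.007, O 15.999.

First, the molecular formula is C10H13BrN2O2 (counting implicit H from valence).
  Br: 1 × 79.904 = 79.904
  C: 10 × 12.011 = 120.110
  H: 13 × 1.008 = 13.104
  N: 2 × 14.007 = 28.014
  O: 2 × 15.999 = 31.998
Sum: 1×79.904 + 10×12.011 + 13×1.008 + 2×14.007 + 2×15.999 = 273.130 → 273.13 g/mol.

273.13 g/mol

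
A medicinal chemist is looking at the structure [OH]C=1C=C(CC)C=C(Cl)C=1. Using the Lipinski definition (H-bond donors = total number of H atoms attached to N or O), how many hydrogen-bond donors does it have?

Donors: find every N or O and count the H atoms it carries.
  atom 1 (O): bond orders sum to 1 → 1 H
Lipinski HBD = 1.

1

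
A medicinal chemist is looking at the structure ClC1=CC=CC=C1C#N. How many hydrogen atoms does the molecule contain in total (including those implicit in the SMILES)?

Walk through each heavy atom and fill implicit hydrogens from standard valence (C 4, N 3, O 2, S 2, halogen 1):
  atom 1: Cl (halogen, monovalent) → 0 H
  atom 2: C, bond orders sum to 4 (valence 4) → 0 H
  atom 3: C, bond orders sum to 3 (valence 4) → 1 H
  atom 4: C, bond orders sum to 3 (valence 4) → 1 H
  atom 5: C, bond orders sum to 3 (valence 4) → 1 H
  atom 6: C, bond orders sum to 3 (valence 4) → 1 H
  atom 7: C, bond orders sum to 4 (valence 4) → 0 H
  atom 8: C, bond orders sum to 4 (valence 4) → 0 H
  atom 9: N, bond orders sum to 3 (valence 3) → 0 H
Total hydrogens: 4.

4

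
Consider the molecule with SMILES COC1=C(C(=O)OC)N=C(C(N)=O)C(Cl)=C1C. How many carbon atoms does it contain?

10

Count every carbon token in the SMILES (each C, including those in ring-closure positions and inside branches).
Carbon count: 10.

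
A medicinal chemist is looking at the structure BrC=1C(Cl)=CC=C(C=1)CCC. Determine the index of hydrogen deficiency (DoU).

4

Molecular formula: C9H10BrCl.
DoU = (2C + 2 + N − H − X) / 2, where X is the halogen count and O/S are ignored.
    = (2·9 + 2 + 0 − 10 − 2) / 2 = 8 / 2 = 4.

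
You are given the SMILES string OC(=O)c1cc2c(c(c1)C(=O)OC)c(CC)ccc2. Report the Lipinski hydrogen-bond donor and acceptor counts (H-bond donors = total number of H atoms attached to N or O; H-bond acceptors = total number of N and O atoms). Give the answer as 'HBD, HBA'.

Donors: find every N or O and count the H atoms it carries.
  atom 1 (O): bond orders sum to 1 → 1 H
  atom 3 (O): bond orders sum to 2 → 0 H
  atom 11 (O): bond orders sum to 2 → 0 H
  atom 12 (O): bond orders sum to 2 → 0 H
Lipinski HBD = 1.
Acceptors: N atoms = 0, O atoms = 4 → HBA = 4.

1, 4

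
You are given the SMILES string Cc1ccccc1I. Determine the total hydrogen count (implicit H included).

Walk through each heavy atom and fill implicit hydrogens from standard valence (C 4, N 3, O 2, S 2, halogen 1); for lowercase aromatic atoms, an aromatic c carries 1 H when it has two neighbours and 0 H with three, and aromatic n carries 0 H:
  atom 1: C, bond orders sum to 1 (valence 4) → 3 H
  atom 2: aromatic c, 3 neighbours → 0 H
  atom 3: aromatic c, 2 neighbours → 1 H
  atom 4: aromatic c, 2 neighbours → 1 H
  atom 5: aromatic c, 2 neighbours → 1 H
  atom 6: aromatic c, 2 neighbours → 1 H
  atom 7: aromatic c, 3 neighbours → 0 H
  atom 8: I (halogen, monovalent) → 0 H
Total hydrogens: 7.

7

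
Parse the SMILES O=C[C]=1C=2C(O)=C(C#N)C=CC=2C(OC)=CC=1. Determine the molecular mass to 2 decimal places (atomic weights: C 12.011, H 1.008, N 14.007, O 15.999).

227.22 g/mol

First, the molecular formula is C13H9NO3 (counting implicit H from valence).
  C: 13 × 12.011 = 156.143
  H: 9 × 1.008 = 9.072
  N: 1 × 14.007 = 14.007
  O: 3 × 15.999 = 47.997
Sum: 13×12.011 + 9×1.008 + 1×14.007 + 3×15.999 = 227.219 → 227.22 g/mol.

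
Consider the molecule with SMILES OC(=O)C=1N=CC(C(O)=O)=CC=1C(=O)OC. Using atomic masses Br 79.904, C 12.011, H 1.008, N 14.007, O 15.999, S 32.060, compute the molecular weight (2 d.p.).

First, the molecular formula is C9H7NO6 (counting implicit H from valence).
  C: 9 × 12.011 = 108.099
  H: 7 × 1.008 = 7.056
  N: 1 × 14.007 = 14.007
  O: 6 × 15.999 = 95.994
Sum: 9×12.011 + 7×1.008 + 1×14.007 + 6×15.999 = 225.156 → 225.16 g/mol.

225.16 g/mol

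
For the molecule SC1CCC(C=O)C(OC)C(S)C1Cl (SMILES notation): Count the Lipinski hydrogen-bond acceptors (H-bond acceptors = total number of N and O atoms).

N atoms: 0; O atoms: 2.
Lipinski HBA = 0 + 2 = 2.

2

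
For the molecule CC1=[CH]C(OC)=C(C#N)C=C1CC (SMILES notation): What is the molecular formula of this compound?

C11H13NO

Walk through each heavy atom and fill implicit hydrogens from standard valence (C 4, N 3, O 2, S 2, halogen 1):
  atom 1: C, bond orders sum to 1 (valence 4) → 3 H
  atom 2: C, bond orders sum to 4 (valence 4) → 0 H
  atom 3: C with explicit H count 1
  atom 4: C, bond orders sum to 4 (valence 4) → 0 H
  atom 5: O, bond orders sum to 2 (valence 2) → 0 H
  atom 6: C, bond orders sum to 1 (valence 4) → 3 H
  atom 7: C, bond orders sum to 4 (valence 4) → 0 H
  atom 8: C, bond orders sum to 4 (valence 4) → 0 H
  atom 9: N, bond orders sum to 3 (valence 3) → 0 H
  atom 10: C, bond orders sum to 3 (valence 4) → 1 H
  atom 11: C, bond orders sum to 4 (valence 4) → 0 H
  atom 12: C, bond orders sum to 2 (valence 4) → 2 H
  atom 13: C, bond orders sum to 1 (valence 4) → 3 H
Totals → C:11, H:13, N:1, O:1.
In Hill order: C11H13NO.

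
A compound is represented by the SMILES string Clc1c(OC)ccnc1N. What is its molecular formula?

Walk through each heavy atom and fill implicit hydrogens from standard valence (C 4, N 3, O 2, S 2, halogen 1); for lowercase aromatic atoms, an aromatic c carries 1 H when it has two neighbours and 0 H with three, and aromatic n carries 0 H:
  atom 1: Cl (halogen, monovalent) → 0 H
  atom 2: aromatic c, 3 neighbours → 0 H
  atom 3: aromatic c, 3 neighbours → 0 H
  atom 4: O, bond orders sum to 2 (valence 2) → 0 H
  atom 5: C, bond orders sum to 1 (valence 4) → 3 H
  atom 6: aromatic c, 2 neighbours → 1 H
  atom 7: aromatic c, 2 neighbours → 1 H
  atom 8: aromatic n, 2 neighbours → 0 H
  atom 9: aromatic c, 3 neighbours → 0 H
  atom 10: N, bond orders sum to 1 (valence 3) → 2 H
Totals → C:6, H:7, Cl:1, N:2, O:1.

C6H7ClN2O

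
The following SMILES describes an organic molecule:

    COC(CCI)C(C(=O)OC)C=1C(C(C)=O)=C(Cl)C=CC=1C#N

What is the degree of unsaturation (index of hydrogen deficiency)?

Degree of unsaturation = (number of rings) + (number of π bonds).
Ring closures in the SMILES: 1.
π bonds: 5 double bonds (each 1 DoU), 1 triple bond (each 2 DoU) → 7 DoU from unsaturation.
Total DoU = 1 + 7 = 8.

8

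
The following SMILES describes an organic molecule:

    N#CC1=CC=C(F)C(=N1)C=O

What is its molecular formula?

C7H3FN2O

Walk through each heavy atom and fill implicit hydrogens from standard valence (C 4, N 3, O 2, S 2, halogen 1):
  atom 1: N, bond orders sum to 3 (valence 3) → 0 H
  atom 2: C, bond orders sum to 4 (valence 4) → 0 H
  atom 3: C, bond orders sum to 4 (valence 4) → 0 H
  atom 4: C, bond orders sum to 3 (valence 4) → 1 H
  atom 5: C, bond orders sum to 3 (valence 4) → 1 H
  atom 6: C, bond orders sum to 4 (valence 4) → 0 H
  atom 7: F (halogen, monovalent) → 0 H
  atom 8: C, bond orders sum to 4 (valence 4) → 0 H
  atom 9: N, bond orders sum to 3 (valence 3) → 0 H
  atom 10: C, bond orders sum to 3 (valence 4) → 1 H
  atom 11: O, bond orders sum to 2 (valence 2) → 0 H
Totals → C:7, H:3, F:1, N:2, O:1.
In Hill order: C7H3FN2O.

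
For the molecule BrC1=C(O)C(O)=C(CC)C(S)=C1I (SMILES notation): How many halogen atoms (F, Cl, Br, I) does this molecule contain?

2

Halogen atoms appear at heavy-atom positions 1, 13 (1×Br, 1×I).
Other groups present: 2 hydroxyl, 1 thiol.
Halogen count: 2.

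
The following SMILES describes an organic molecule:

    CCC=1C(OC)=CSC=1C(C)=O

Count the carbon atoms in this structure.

Count every carbon token in the SMILES (each C, including those in ring-closure positions and inside branches).
Carbon count: 9.

9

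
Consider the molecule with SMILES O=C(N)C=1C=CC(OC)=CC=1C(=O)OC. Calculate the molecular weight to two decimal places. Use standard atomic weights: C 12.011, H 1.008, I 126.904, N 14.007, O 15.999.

First, the molecular formula is C10H11NO4 (counting implicit H from valence).
  C: 10 × 12.011 = 120.110
  H: 11 × 1.008 = 11.088
  N: 1 × 14.007 = 14.007
  O: 4 × 15.999 = 63.996
Sum: 10×12.011 + 11×1.008 + 1×14.007 + 4×15.999 = 209.201 → 209.20 g/mol.

209.20 g/mol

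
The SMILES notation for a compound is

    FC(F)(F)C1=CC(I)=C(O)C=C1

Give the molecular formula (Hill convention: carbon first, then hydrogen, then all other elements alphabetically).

C7H4F3IO

Walk through each heavy atom and fill implicit hydrogens from standard valence (C 4, N 3, O 2, S 2, halogen 1):
  atom 1: F (halogen, monovalent) → 0 H
  atom 2: C, bond orders sum to 4 (valence 4) → 0 H
  atom 3: F (halogen, monovalent) → 0 H
  atom 4: F (halogen, monovalent) → 0 H
  atom 5: C, bond orders sum to 4 (valence 4) → 0 H
  atom 6: C, bond orders sum to 3 (valence 4) → 1 H
  atom 7: C, bond orders sum to 4 (valence 4) → 0 H
  atom 8: I (halogen, monovalent) → 0 H
  atom 9: C, bond orders sum to 4 (valence 4) → 0 H
  atom 10: O, bond orders sum to 1 (valence 2) → 1 H
  atom 11: C, bond orders sum to 3 (valence 4) → 1 H
  atom 12: C, bond orders sum to 3 (valence 4) → 1 H
Totals → C:7, H:4, F:3, I:1, O:1.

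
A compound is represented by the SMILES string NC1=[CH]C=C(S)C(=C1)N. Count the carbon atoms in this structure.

Count every carbon token in the SMILES (each C, including those in ring-closure positions and inside branches).
Carbon count: 6.

6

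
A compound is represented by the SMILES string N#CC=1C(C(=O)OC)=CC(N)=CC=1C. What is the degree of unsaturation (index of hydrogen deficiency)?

Molecular formula: C10H10N2O2.
DoU = (2C + 2 + N − H − X) / 2, where X is the halogen count and O/S are ignored.
    = (2·10 + 2 + 2 − 10 − 0) / 2 = 14 / 2 = 7.

7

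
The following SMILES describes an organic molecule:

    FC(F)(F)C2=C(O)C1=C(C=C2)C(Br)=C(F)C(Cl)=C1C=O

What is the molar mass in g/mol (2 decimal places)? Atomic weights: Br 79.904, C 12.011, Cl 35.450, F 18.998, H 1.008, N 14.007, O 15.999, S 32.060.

371.51 g/mol

First, the molecular formula is C12H4BrClF4O2 (counting implicit H from valence).
  Br: 1 × 79.904 = 79.904
  C: 12 × 12.011 = 144.132
  Cl: 1 × 35.450 = 35.450
  F: 4 × 18.998 = 75.992
  H: 4 × 1.008 = 4.032
  O: 2 × 15.999 = 31.998
Sum: 1×79.904 + 12×12.011 + 1×35.450 + 4×18.998 + 4×1.008 + 2×15.999 = 371.508 → 371.51 g/mol.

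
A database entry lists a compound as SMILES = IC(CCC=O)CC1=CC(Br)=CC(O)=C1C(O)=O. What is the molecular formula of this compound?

C12H12BrIO4

Walk through each heavy atom and fill implicit hydrogens from standard valence (C 4, N 3, O 2, S 2, halogen 1):
  atom 1: I (halogen, monovalent) → 0 H
  atom 2: C, bond orders sum to 3 (valence 4) → 1 H
  atom 3: C, bond orders sum to 2 (valence 4) → 2 H
  atom 4: C, bond orders sum to 2 (valence 4) → 2 H
  atom 5: C, bond orders sum to 3 (valence 4) → 1 H
  atom 6: O, bond orders sum to 2 (valence 2) → 0 H
  atom 7: C, bond orders sum to 2 (valence 4) → 2 H
  atom 8: C, bond orders sum to 4 (valence 4) → 0 H
  atom 9: C, bond orders sum to 3 (valence 4) → 1 H
  atom 10: C, bond orders sum to 4 (valence 4) → 0 H
  atom 11: Br (halogen, monovalent) → 0 H
  atom 12: C, bond orders sum to 3 (valence 4) → 1 H
  atom 13: C, bond orders sum to 4 (valence 4) → 0 H
  atom 14: O, bond orders sum to 1 (valence 2) → 1 H
  atom 15: C, bond orders sum to 4 (valence 4) → 0 H
  atom 16: C, bond orders sum to 4 (valence 4) → 0 H
  atom 17: O, bond orders sum to 1 (valence 2) → 1 H
  atom 18: O, bond orders sum to 2 (valence 2) → 0 H
Totals → C:12, H:12, Br:1, I:1, O:4.
In Hill order: C12H12BrIO4.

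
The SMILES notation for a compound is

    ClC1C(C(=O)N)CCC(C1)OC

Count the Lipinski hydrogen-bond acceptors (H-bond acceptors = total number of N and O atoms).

N atoms: 1; O atoms: 2.
Lipinski HBA = 1 + 2 = 3.

3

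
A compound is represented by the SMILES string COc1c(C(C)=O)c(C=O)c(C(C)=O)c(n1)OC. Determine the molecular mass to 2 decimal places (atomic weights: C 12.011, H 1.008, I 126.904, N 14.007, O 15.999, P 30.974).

First, the molecular formula is C12H13NO5 (counting implicit H from valence).
  C: 12 × 12.011 = 144.132
  H: 13 × 1.008 = 13.104
  N: 1 × 14.007 = 14.007
  O: 5 × 15.999 = 79.995
Sum: 12×12.011 + 13×1.008 + 1×14.007 + 5×15.999 = 251.238 → 251.24 g/mol.

251.24 g/mol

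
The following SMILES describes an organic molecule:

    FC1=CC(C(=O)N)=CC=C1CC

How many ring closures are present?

In SMILES, each pair of matching ring-closure digits denotes one ring-closing bond; the number of such bonds equals the number of independent rings.
Ring-closure bonds here: 1.

1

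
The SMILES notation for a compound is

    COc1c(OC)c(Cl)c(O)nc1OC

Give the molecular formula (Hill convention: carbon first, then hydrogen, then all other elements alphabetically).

Walk through each heavy atom and fill implicit hydrogens from standard valence (C 4, N 3, O 2, S 2, halogen 1); for lowercase aromatic atoms, an aromatic c carries 1 H when it has two neighbours and 0 H with three, and aromatic n carries 0 H:
  atom 1: C, bond orders sum to 1 (valence 4) → 3 H
  atom 2: O, bond orders sum to 2 (valence 2) → 0 H
  atom 3: aromatic c, 3 neighbours → 0 H
  atom 4: aromatic c, 3 neighbours → 0 H
  atom 5: O, bond orders sum to 2 (valence 2) → 0 H
  atom 6: C, bond orders sum to 1 (valence 4) → 3 H
  atom 7: aromatic c, 3 neighbours → 0 H
  atom 8: Cl (halogen, monovalent) → 0 H
  atom 9: aromatic c, 3 neighbours → 0 H
  atom 10: O, bond orders sum to 1 (valence 2) → 1 H
  atom 11: aromatic n, 2 neighbours → 0 H
  atom 12: aromatic c, 3 neighbours → 0 H
  atom 13: O, bond orders sum to 2 (valence 2) → 0 H
  atom 14: C, bond orders sum to 1 (valence 4) → 3 H
Totals → C:8, H:10, Cl:1, N:1, O:4.

C8H10ClNO4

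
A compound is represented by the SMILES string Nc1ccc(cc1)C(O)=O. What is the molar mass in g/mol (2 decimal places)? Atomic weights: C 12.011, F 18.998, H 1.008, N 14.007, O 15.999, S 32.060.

137.14 g/mol

First, the molecular formula is C7H7NO2 (counting implicit H from valence).
  C: 7 × 12.011 = 84.077
  H: 7 × 1.008 = 7.056
  N: 1 × 14.007 = 14.007
  O: 2 × 15.999 = 31.998
Sum: 7×12.011 + 7×1.008 + 1×14.007 + 2×15.999 = 137.138 → 137.14 g/mol.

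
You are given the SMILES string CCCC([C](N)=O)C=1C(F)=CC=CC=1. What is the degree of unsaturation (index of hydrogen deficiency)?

5

Molecular formula: C11H14FNO.
DoU = (2C + 2 + N − H − X) / 2, where X is the halogen count and O/S are ignored.
    = (2·11 + 2 + 1 − 14 − 1) / 2 = 10 / 2 = 5.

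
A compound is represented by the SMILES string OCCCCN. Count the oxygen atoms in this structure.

Scan the SMILES for O atoms (remember two-letter symbols like Cl and Br are single atoms).
Oxygen count: 1.

1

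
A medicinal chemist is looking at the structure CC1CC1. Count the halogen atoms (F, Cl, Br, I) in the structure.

0

Scan the SMILES for the halogen motif — none present.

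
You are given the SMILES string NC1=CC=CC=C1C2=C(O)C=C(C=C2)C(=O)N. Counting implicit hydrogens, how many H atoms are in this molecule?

Walk through each heavy atom and fill implicit hydrogens from standard valence (C 4, N 3, O 2, S 2, halogen 1):
  atom 1: N, bond orders sum to 1 (valence 3) → 2 H
  atom 2: C, bond orders sum to 4 (valence 4) → 0 H
  atom 3: C, bond orders sum to 3 (valence 4) → 1 H
  atom 4: C, bond orders sum to 3 (valence 4) → 1 H
  atom 5: C, bond orders sum to 3 (valence 4) → 1 H
  atom 6: C, bond orders sum to 3 (valence 4) → 1 H
  atom 7: C, bond orders sum to 4 (valence 4) → 0 H
  atom 8: C, bond orders sum to 4 (valence 4) → 0 H
  atom 9: C, bond orders sum to 4 (valence 4) → 0 H
  atom 10: O, bond orders sum to 1 (valence 2) → 1 H
  atom 11: C, bond orders sum to 3 (valence 4) → 1 H
  atom 12: C, bond orders sum to 4 (valence 4) → 0 H
  atom 13: C, bond orders sum to 3 (valence 4) → 1 H
  atom 14: C, bond orders sum to 3 (valence 4) → 1 H
  atom 15: C, bond orders sum to 4 (valence 4) → 0 H
  atom 16: O, bond orders sum to 2 (valence 2) → 0 H
  atom 17: N, bond orders sum to 1 (valence 3) → 2 H
Total hydrogens: 12.

12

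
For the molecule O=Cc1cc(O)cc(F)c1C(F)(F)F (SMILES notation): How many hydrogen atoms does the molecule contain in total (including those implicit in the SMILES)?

4

Walk through each heavy atom and fill implicit hydrogens from standard valence (C 4, N 3, O 2, S 2, halogen 1); for lowercase aromatic atoms, an aromatic c carries 1 H when it has two neighbours and 0 H with three, and aromatic n carries 0 H:
  atom 1: O, bond orders sum to 2 (valence 2) → 0 H
  atom 2: C, bond orders sum to 3 (valence 4) → 1 H
  atom 3: aromatic c, 3 neighbours → 0 H
  atom 4: aromatic c, 2 neighbours → 1 H
  atom 5: aromatic c, 3 neighbours → 0 H
  atom 6: O, bond orders sum to 1 (valence 2) → 1 H
  atom 7: aromatic c, 2 neighbours → 1 H
  atom 8: aromatic c, 3 neighbours → 0 H
  atom 9: F (halogen, monovalent) → 0 H
  atom 10: aromatic c, 3 neighbours → 0 H
  atom 11: C, bond orders sum to 4 (valence 4) → 0 H
  atom 12: F (halogen, monovalent) → 0 H
  atom 13: F (halogen, monovalent) → 0 H
  atom 14: F (halogen, monovalent) → 0 H
Total hydrogens: 4.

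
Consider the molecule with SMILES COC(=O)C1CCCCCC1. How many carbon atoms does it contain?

9

Count every carbon token in the SMILES (each C, including those in ring-closure positions and inside branches).
Carbon count: 9.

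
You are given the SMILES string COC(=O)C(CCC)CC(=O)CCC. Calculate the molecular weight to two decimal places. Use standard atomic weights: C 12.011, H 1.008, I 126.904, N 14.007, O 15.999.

First, the molecular formula is C11H20O3 (counting implicit H from valence).
  C: 11 × 12.011 = 132.121
  H: 20 × 1.008 = 20.160
  O: 3 × 15.999 = 47.997
Sum: 11×12.011 + 20×1.008 + 3×15.999 = 200.278 → 200.28 g/mol.

200.28 g/mol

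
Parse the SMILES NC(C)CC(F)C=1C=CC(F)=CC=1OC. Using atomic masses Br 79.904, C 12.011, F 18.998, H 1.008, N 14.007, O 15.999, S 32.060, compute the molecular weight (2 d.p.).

215.24 g/mol

First, the molecular formula is C11H15F2NO (counting implicit H from valence).
  C: 11 × 12.011 = 132.121
  F: 2 × 18.998 = 37.996
  H: 15 × 1.008 = 15.120
  N: 1 × 14.007 = 14.007
  O: 1 × 15.999 = 15.999
Sum: 11×12.011 + 2×18.998 + 15×1.008 + 1×14.007 + 1×15.999 = 215.243 → 215.24 g/mol.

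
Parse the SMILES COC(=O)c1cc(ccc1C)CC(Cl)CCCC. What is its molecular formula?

Walk through each heavy atom and fill implicit hydrogens from standard valence (C 4, N 3, O 2, S 2, halogen 1); for lowercase aromatic atoms, an aromatic c carries 1 H when it has two neighbours and 0 H with three, and aromatic n carries 0 H:
  atom 1: C, bond orders sum to 1 (valence 4) → 3 H
  atom 2: O, bond orders sum to 2 (valence 2) → 0 H
  atom 3: C, bond orders sum to 4 (valence 4) → 0 H
  atom 4: O, bond orders sum to 2 (valence 2) → 0 H
  atom 5: aromatic c, 3 neighbours → 0 H
  atom 6: aromatic c, 2 neighbours → 1 H
  atom 7: aromatic c, 3 neighbours → 0 H
  atom 8: aromatic c, 2 neighbours → 1 H
  atom 9: aromatic c, 2 neighbours → 1 H
  atom 10: aromatic c, 3 neighbours → 0 H
  atom 11: C, bond orders sum to 1 (valence 4) → 3 H
  atom 12: C, bond orders sum to 2 (valence 4) → 2 H
  atom 13: C, bond orders sum to 3 (valence 4) → 1 H
  atom 14: Cl (halogen, monovalent) → 0 H
  atom 15: C, bond orders sum to 2 (valence 4) → 2 H
  atom 16: C, bond orders sum to 2 (valence 4) → 2 H
  atom 17: C, bond orders sum to 2 (valence 4) → 2 H
  atom 18: C, bond orders sum to 1 (valence 4) → 3 H
Totals → C:15, H:21, Cl:1, O:2.

C15H21ClO2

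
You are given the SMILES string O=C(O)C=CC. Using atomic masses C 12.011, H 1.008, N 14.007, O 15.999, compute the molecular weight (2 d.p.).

86.09 g/mol

First, the molecular formula is C4H6O2 (counting implicit H from valence).
  C: 4 × 12.011 = 48.044
  H: 6 × 1.008 = 6.048
  O: 2 × 15.999 = 31.998
Sum: 4×12.011 + 6×1.008 + 2×15.999 = 86.090 → 86.09 g/mol.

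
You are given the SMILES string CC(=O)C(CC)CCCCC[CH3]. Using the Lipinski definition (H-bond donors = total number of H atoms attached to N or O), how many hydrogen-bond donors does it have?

Donors: find every N or O and count the H atoms it carries.
  atom 3 (O): bond orders sum to 2 → 0 H
Lipinski HBD = 0.

0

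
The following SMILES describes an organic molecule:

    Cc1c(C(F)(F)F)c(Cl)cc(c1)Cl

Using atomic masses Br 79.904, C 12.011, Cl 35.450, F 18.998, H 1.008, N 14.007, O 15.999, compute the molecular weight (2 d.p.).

First, the molecular formula is C8H5Cl2F3 (counting implicit H from valence).
  C: 8 × 12.011 = 96.088
  Cl: 2 × 35.450 = 70.900
  F: 3 × 18.998 = 56.994
  H: 5 × 1.008 = 5.040
Sum: 8×12.011 + 2×35.450 + 3×18.998 + 5×1.008 = 229.022 → 229.02 g/mol.

229.02 g/mol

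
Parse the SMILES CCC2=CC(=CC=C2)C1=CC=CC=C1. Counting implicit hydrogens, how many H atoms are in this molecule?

14

Walk through each heavy atom and fill implicit hydrogens from standard valence (C 4, N 3, O 2, S 2, halogen 1):
  atom 1: C, bond orders sum to 1 (valence 4) → 3 H
  atom 2: C, bond orders sum to 2 (valence 4) → 2 H
  atom 3: C, bond orders sum to 4 (valence 4) → 0 H
  atom 4: C, bond orders sum to 3 (valence 4) → 1 H
  atom 5: C, bond orders sum to 4 (valence 4) → 0 H
  atom 6: C, bond orders sum to 3 (valence 4) → 1 H
  atom 7: C, bond orders sum to 3 (valence 4) → 1 H
  atom 8: C, bond orders sum to 3 (valence 4) → 1 H
  atom 9: C, bond orders sum to 4 (valence 4) → 0 H
  atom 10: C, bond orders sum to 3 (valence 4) → 1 H
  atom 11: C, bond orders sum to 3 (valence 4) → 1 H
  atom 12: C, bond orders sum to 3 (valence 4) → 1 H
  atom 13: C, bond orders sum to 3 (valence 4) → 1 H
  atom 14: C, bond orders sum to 3 (valence 4) → 1 H
Total hydrogens: 14.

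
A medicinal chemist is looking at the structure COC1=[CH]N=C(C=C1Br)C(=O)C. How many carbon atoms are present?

8

Count every carbon token in the SMILES (each C, including those in ring-closure positions and inside branches).
Carbon count: 8.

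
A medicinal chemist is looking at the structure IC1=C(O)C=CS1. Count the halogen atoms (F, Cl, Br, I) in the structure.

Halogen atoms appear at heavy-atom position 1 (1×I).
Other groups present: 1 hydroxyl.
Halogen count: 1.

1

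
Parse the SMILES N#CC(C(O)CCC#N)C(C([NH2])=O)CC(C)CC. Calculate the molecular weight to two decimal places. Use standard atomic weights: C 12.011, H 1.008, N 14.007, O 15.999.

251.33 g/mol

First, the molecular formula is C13H21N3O2 (counting implicit H from valence).
  C: 13 × 12.011 = 156.143
  H: 21 × 1.008 = 21.168
  N: 3 × 14.007 = 42.021
  O: 2 × 15.999 = 31.998
Sum: 13×12.011 + 21×1.008 + 3×14.007 + 2×15.999 = 251.330 → 251.33 g/mol.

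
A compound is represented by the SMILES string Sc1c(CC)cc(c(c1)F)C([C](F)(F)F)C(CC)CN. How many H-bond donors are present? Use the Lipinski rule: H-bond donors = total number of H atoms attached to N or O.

2

Donors: find every N or O and count the H atoms it carries.
  atom 20 (N): bond orders sum to 1 → 2 H
Lipinski HBD = 2.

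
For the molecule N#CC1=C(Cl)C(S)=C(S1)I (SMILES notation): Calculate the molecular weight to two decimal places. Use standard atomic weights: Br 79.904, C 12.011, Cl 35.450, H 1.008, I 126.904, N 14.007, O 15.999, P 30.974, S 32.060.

First, the molecular formula is C5HClINS2 (counting implicit H from valence).
  C: 5 × 12.011 = 60.055
  Cl: 1 × 35.450 = 35.450
  H: 1 × 1.008 = 1.008
  I: 1 × 126.904 = 126.904
  N: 1 × 14.007 = 14.007
  S: 2 × 32.060 = 64.120
Sum: 5×12.011 + 1×35.450 + 1×1.008 + 1×126.904 + 1×14.007 + 2×32.060 = 301.544 → 301.54 g/mol.

301.54 g/mol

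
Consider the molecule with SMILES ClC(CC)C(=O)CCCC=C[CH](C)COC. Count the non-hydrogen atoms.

Every atom symbol written in the SMILES (organic subset) is one heavy atom; implicit H are not written.
Heavy atoms by element → C:13, Cl:1, O:2.
Total: 16.

16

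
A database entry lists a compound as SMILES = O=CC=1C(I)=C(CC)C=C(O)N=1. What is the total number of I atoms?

1

Scan the SMILES for I atoms (remember two-letter symbols like Cl and Br are single atoms).
Iodine count: 1.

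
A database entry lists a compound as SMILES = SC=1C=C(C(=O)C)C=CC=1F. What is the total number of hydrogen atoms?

7

Walk through each heavy atom and fill implicit hydrogens from standard valence (C 4, N 3, O 2, S 2, halogen 1):
  atom 1: S, bond orders sum to 1 (valence 2) → 1 H
  atom 2: C, bond orders sum to 4 (valence 4) → 0 H
  atom 3: C, bond orders sum to 3 (valence 4) → 1 H
  atom 4: C, bond orders sum to 4 (valence 4) → 0 H
  atom 5: C, bond orders sum to 4 (valence 4) → 0 H
  atom 6: O, bond orders sum to 2 (valence 2) → 0 H
  atom 7: C, bond orders sum to 1 (valence 4) → 3 H
  atom 8: C, bond orders sum to 3 (valence 4) → 1 H
  atom 9: C, bond orders sum to 3 (valence 4) → 1 H
  atom 10: C, bond orders sum to 4 (valence 4) → 0 H
  atom 11: F (halogen, monovalent) → 0 H
Total hydrogens: 7.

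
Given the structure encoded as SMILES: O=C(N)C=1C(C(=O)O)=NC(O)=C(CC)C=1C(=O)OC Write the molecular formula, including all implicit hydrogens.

C11H12N2O6

Walk through each heavy atom and fill implicit hydrogens from standard valence (C 4, N 3, O 2, S 2, halogen 1):
  atom 1: O, bond orders sum to 2 (valence 2) → 0 H
  atom 2: C, bond orders sum to 4 (valence 4) → 0 H
  atom 3: N, bond orders sum to 1 (valence 3) → 2 H
  atom 4: C, bond orders sum to 4 (valence 4) → 0 H
  atom 5: C, bond orders sum to 4 (valence 4) → 0 H
  atom 6: C, bond orders sum to 4 (valence 4) → 0 H
  atom 7: O, bond orders sum to 2 (valence 2) → 0 H
  atom 8: O, bond orders sum to 1 (valence 2) → 1 H
  atom 9: N, bond orders sum to 3 (valence 3) → 0 H
  atom 10: C, bond orders sum to 4 (valence 4) → 0 H
  atom 11: O, bond orders sum to 1 (valence 2) → 1 H
  atom 12: C, bond orders sum to 4 (valence 4) → 0 H
  atom 13: C, bond orders sum to 2 (valence 4) → 2 H
  atom 14: C, bond orders sum to 1 (valence 4) → 3 H
  atom 15: C, bond orders sum to 4 (valence 4) → 0 H
  atom 16: C, bond orders sum to 4 (valence 4) → 0 H
  atom 17: O, bond orders sum to 2 (valence 2) → 0 H
  atom 18: O, bond orders sum to 2 (valence 2) → 0 H
  atom 19: C, bond orders sum to 1 (valence 4) → 3 H
Totals → C:11, H:12, N:2, O:6.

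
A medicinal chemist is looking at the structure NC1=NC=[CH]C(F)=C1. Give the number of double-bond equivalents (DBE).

Degree of unsaturation = (number of rings) + (number of π bonds).
Ring closures in the SMILES: 1.
π bonds: 3 double bonds (each 1 DoU) → 3 DoU from unsaturation.
Total DoU = 1 + 3 = 4.

4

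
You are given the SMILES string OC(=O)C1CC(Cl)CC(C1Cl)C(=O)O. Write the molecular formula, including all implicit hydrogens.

C8H10Cl2O4

Walk through each heavy atom and fill implicit hydrogens from standard valence (C 4, N 3, O 2, S 2, halogen 1):
  atom 1: O, bond orders sum to 1 (valence 2) → 1 H
  atom 2: C, bond orders sum to 4 (valence 4) → 0 H
  atom 3: O, bond orders sum to 2 (valence 2) → 0 H
  atom 4: C, bond orders sum to 3 (valence 4) → 1 H
  atom 5: C, bond orders sum to 2 (valence 4) → 2 H
  atom 6: C, bond orders sum to 3 (valence 4) → 1 H
  atom 7: Cl (halogen, monovalent) → 0 H
  atom 8: C, bond orders sum to 2 (valence 4) → 2 H
  atom 9: C, bond orders sum to 3 (valence 4) → 1 H
  atom 10: C, bond orders sum to 3 (valence 4) → 1 H
  atom 11: Cl (halogen, monovalent) → 0 H
  atom 12: C, bond orders sum to 4 (valence 4) → 0 H
  atom 13: O, bond orders sum to 2 (valence 2) → 0 H
  atom 14: O, bond orders sum to 1 (valence 2) → 1 H
Totals → C:8, H:10, Cl:2, O:4.
In Hill order: C8H10Cl2O4.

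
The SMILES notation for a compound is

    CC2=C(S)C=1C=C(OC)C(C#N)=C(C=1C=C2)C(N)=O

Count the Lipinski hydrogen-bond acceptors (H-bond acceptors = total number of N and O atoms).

4

N atoms: 2; O atoms: 2.
Lipinski HBA = 2 + 2 = 4.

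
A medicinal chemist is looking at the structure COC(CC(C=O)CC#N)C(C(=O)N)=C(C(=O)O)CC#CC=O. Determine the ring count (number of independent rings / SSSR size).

In SMILES, each pair of matching ring-closure digits denotes one ring-closing bond; the number of such bonds equals the number of independent rings.
Ring-closure bonds here: 0.

0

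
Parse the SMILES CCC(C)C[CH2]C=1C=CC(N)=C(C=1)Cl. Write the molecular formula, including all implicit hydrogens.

C12H18ClN

Walk through each heavy atom and fill implicit hydrogens from standard valence (C 4, N 3, O 2, S 2, halogen 1):
  atom 1: C, bond orders sum to 1 (valence 4) → 3 H
  atom 2: C, bond orders sum to 2 (valence 4) → 2 H
  atom 3: C, bond orders sum to 3 (valence 4) → 1 H
  atom 4: C, bond orders sum to 1 (valence 4) → 3 H
  atom 5: C, bond orders sum to 2 (valence 4) → 2 H
  atom 6: C with explicit H count 2
  atom 7: C, bond orders sum to 4 (valence 4) → 0 H
  atom 8: C, bond orders sum to 3 (valence 4) → 1 H
  atom 9: C, bond orders sum to 3 (valence 4) → 1 H
  atom 10: C, bond orders sum to 4 (valence 4) → 0 H
  atom 11: N, bond orders sum to 1 (valence 3) → 2 H
  atom 12: C, bond orders sum to 4 (valence 4) → 0 H
  atom 13: C, bond orders sum to 3 (valence 4) → 1 H
  atom 14: Cl (halogen, monovalent) → 0 H
Totals → C:12, H:18, Cl:1, N:1.
In Hill order: C12H18ClN.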